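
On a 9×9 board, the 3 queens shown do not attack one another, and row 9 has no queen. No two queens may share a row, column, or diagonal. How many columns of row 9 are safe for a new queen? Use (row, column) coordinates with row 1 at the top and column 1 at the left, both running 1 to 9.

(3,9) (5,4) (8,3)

4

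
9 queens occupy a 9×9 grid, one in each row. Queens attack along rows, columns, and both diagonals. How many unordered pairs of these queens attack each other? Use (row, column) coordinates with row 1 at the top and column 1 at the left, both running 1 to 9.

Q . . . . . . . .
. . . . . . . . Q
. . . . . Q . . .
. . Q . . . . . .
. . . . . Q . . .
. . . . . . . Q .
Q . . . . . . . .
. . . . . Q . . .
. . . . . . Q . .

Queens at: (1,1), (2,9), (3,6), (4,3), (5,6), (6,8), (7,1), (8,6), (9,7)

Same column: (1,1)–(7,1) (column 1); (3,6)–(5,6) (column 6); (3,6)–(8,6) (column 6); (5,6)–(8,6) (column 6).
Same diagonal: (2,9)–(5,6) (|2−5| = |9−6| = 3); (6,8)–(8,6) (|6−8| = |8−6| = 2); (8,6)–(9,7) (|8−9| = |6−7| = 1).
Total attacking pairs: 7.

7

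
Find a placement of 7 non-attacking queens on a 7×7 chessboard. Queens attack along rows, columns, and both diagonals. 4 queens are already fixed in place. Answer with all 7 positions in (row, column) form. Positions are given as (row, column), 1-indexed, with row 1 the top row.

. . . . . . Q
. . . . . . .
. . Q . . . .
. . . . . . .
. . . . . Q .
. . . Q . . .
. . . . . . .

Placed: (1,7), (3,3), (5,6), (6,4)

Row 2: attacked by (1,7)→{6,7}; (3,3)→{2,3,4}; (5,6)→{3,6}; (6,4)→{4}. Safe: 1, 5. Place at column 5.
Row 4: attacked by (1,7)→{4,7}; (2,5)→{3,5,7}; (3,3)→{2,3,4}; (5,6)→{5,6,7}; (6,4)→{2,4,6}. Safe: 1. Place at column 1.
Row 7: attacked by (1,7)→{1,7}; (2,5)→{5}; (3,3)→{3,7}; (4,1)→{1,4}; (5,6)→{4,6}; (6,4)→{3,4,5}. Safe: 2. Place at column 2.
Columns [7, 5, 3, 1, 6, 4, 2], r−c [-6, -3, 0, 3, -1, 2, 5], r+c [8, 7, 6, 5, 11, 10, 9] are all distinct, so no two queens attack.

(1,7) (2,5) (3,3) (4,1) (5,6) (6,4) (7,2)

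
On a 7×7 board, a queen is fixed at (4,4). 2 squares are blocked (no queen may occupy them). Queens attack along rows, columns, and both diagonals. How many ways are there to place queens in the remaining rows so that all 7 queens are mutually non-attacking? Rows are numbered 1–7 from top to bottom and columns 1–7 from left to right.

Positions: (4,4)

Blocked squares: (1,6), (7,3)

4

Branch on row 1: col 2 → 2; col 3 → 2; col 5 → 0.
Sum: 2 + 2 + 0 = 4.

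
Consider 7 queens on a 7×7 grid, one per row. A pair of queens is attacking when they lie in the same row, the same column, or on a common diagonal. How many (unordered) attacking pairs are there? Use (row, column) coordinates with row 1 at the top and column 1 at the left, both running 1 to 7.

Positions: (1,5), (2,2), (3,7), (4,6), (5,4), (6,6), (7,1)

4

Same column: (4,6)–(6,6) (column 6).
Same diagonal: (1,5)–(3,7) (|1−3| = |5−7| = 2); (2,2)–(6,6) (|2−6| = |2−6| = 4); (3,7)–(4,6) (|3−4| = |7−6| = 1).
Total attacking pairs: 4.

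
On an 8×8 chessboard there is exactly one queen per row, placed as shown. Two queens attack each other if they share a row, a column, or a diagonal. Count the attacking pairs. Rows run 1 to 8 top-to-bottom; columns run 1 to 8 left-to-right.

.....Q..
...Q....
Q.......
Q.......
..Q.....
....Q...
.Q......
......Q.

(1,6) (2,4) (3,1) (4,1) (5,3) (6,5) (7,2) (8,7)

3

Same column: (3,1)–(4,1) (column 1).
Same diagonal: (3,1)–(5,3) (|3−5| = |1−3| = 2); (6,5)–(8,7) (|6−8| = |5−7| = 2).
Total attacking pairs: 3.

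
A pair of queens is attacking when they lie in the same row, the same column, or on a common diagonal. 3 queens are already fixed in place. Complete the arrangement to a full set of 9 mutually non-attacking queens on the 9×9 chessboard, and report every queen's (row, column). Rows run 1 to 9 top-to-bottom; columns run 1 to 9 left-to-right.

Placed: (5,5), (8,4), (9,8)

Row 1: attacked by (5,5)→{1,5,9}; (8,4)→{4}; (9,8)→{8}. Safe: 2, 3, 6, 7. Place at column 3.
Row 2: attacked by (1,3)→{2,3,4}; (5,5)→{2,5,8}; (8,4)→{4}; (9,8)→{1,8}. Safe: 6, 7, 9. Place at column 9.
Row 3: attacked by (1,3)→{1,3,5}; (2,9)→{8,9}; (5,5)→{3,5,7}; (8,4)→{4,9}; (9,8)→{2,8}. Safe: 6. Place at column 6.
Row 4: attacked by (1,3)→{3,6}; (2,9)→{7,9}; (3,6)→{5,6,7}; (5,5)→{4,5,6}; (8,4)→{4,8}; (9,8)→{3,8}. Safe: 1, 2. Place at column 2.
Row 6: attacked by (1,3)→{3,8}; (2,9)→{5,9}; (3,6)→{3,6,9}; (4,2)→{2,4}; (5,5)→{4,5,6}; (8,4)→{2,4,6}; (9,8)→{5,8}. Safe: 1, 7. Place at column 7.
Row 7: attacked by (1,3)→{3,9}; (2,9)→{4,9}; (3,6)→{2,6}; (4,2)→{2,5}; (5,5)→{3,5,7}; (6,7)→{6,7,8}; (8,4)→{3,4,5}; (9,8)→{6,8}. Safe: 1. Place at column 1.
Columns [3, 9, 6, 2, 5, 7, 1, 4, 8], r−c [-2, -7, -3, 2, 0, -1, 6, 4, 1], r+c [4, 11, 9, 6, 10, 13, 8, 12, 17] are all distinct, so no two queens attack.

(1,3) (2,9) (3,6) (4,2) (5,5) (6,7) (7,1) (8,4) (9,8)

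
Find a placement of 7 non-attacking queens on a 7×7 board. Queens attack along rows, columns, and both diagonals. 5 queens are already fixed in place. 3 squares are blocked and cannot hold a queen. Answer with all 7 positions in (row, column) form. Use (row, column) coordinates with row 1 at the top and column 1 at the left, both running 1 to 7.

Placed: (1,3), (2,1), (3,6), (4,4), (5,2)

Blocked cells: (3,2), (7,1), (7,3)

Row 6: attacked by (1,3)→{3}; (2,1)→{1,5}; (3,6)→{3,6}; (4,4)→{2,4,6}; (5,2)→{1,2,3}. Safe: 7. Place at column 7.
Row 7: attacked by (1,3)→{3}; (2,1)→{1,6}; (3,6)→{2,6}; (4,4)→{1,4,7}; (5,2)→{2,4}; (6,7)→{6,7}. Blocked: 1,3. Safe: 5. Place at column 5.
Columns [3, 1, 6, 4, 2, 7, 5], r−c [-2, 1, -3, 0, 3, -1, 2], r+c [4, 3, 9, 8, 7, 13, 12] are all distinct, so no two queens attack.

(1,3) (2,1) (3,6) (4,4) (5,2) (6,7) (7,5)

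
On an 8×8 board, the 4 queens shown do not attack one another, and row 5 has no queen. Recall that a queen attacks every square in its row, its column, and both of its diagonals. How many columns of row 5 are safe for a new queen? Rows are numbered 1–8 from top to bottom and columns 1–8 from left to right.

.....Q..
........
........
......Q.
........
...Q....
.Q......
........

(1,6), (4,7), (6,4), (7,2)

(1,6) attacks row 5 at column 6 and diagonals 2.
(4,7) attacks row 5 at column 7 and diagonals 6, 8.
(6,4) attacks row 5 at column 4 and diagonals 3, 5.
(7,2) attacks row 5 at column 2 and diagonals 4.
Attacked columns: {2, 3, 4, 5, 6, 7, 8}. Safe: {1}.

1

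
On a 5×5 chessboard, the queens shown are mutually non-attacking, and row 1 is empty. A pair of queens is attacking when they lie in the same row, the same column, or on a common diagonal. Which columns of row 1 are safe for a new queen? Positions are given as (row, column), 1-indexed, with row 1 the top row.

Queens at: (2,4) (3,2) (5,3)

columns 1

(2,4) attacks row 1 at column 4 and diagonals 3, 5.
(3,2) attacks row 1 at column 2 and diagonals 4.
(5,3) attacks row 1 at column 3.
Attacked columns: {2, 3, 4, 5}. Safe: {1}.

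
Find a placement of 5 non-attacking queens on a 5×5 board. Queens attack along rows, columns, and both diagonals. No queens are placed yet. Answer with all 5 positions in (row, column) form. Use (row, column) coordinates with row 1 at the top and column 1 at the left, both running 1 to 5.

Row 1: Safe: 1, 2, 3, 4, 5. Place at column 1.
Row 2: attacked by (1,1)→{1,2}. Safe: 3, 4, 5. Place at column 3.
Row 3: attacked by (1,1)→{1,3}; (2,3)→{2,3,4}. Safe: 5. Place at column 5.
Row 4: attacked by (1,1)→{1,4}; (2,3)→{1,3,5}; (3,5)→{4,5}. Safe: 2. Place at column 2.
Row 5: attacked by (1,1)→{1,5}; (2,3)→{3}; (3,5)→{3,5}; (4,2)→{1,2,3}. Safe: 4. Place at column 4.
Columns [1, 3, 5, 2, 4], r−c [0, -1, -2, 2, 1], r+c [2, 5, 8, 6, 9] are all distinct, so no two queens attack.

(1,1) (2,3) (3,5) (4,2) (5,4)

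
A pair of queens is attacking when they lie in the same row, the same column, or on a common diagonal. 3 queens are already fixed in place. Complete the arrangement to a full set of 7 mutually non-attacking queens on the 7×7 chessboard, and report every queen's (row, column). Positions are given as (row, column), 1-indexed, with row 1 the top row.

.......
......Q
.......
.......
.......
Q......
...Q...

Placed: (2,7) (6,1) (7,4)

(1,5) (2,7) (3,2) (4,6) (5,3) (6,1) (7,4)

Row 1: attacked by (2,7)→{6,7}; (6,1)→{1,6}; (7,4)→{4}. Safe: 2, 3, 5. Place at column 5.
Row 3: attacked by (1,5)→{3,5,7}; (2,7)→{6,7}; (6,1)→{1,4}; (7,4)→{4}. Safe: 2. Place at column 2.
Row 4: attacked by (1,5)→{2,5}; (2,7)→{5,7}; (3,2)→{1,2,3}; (6,1)→{1,3}; (7,4)→{1,4,7}. Safe: 6. Place at column 6.
Row 5: attacked by (1,5)→{1,5}; (2,7)→{4,7}; (3,2)→{2,4}; (4,6)→{5,6,7}; (6,1)→{1,2}; (7,4)→{2,4,6}. Safe: 3. Place at column 3.
Columns [5, 7, 2, 6, 3, 1, 4], r−c [-4, -5, 1, -2, 2, 5, 3], r+c [6, 9, 5, 10, 8, 7, 11] are all distinct, so no two queens attack.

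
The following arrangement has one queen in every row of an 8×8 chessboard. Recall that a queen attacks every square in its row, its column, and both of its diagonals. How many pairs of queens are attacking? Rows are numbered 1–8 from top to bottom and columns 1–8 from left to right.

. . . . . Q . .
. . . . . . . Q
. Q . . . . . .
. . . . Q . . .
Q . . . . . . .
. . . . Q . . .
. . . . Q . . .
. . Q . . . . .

Same column: (4,5)–(6,5) (column 5); (4,5)–(7,5) (column 5); (6,5)–(7,5) (column 5).
Same diagonal: (3,2)–(6,5) (|3−6| = |2−5| = 3); (6,5)–(8,3) (|6−8| = |5−3| = 2).
Total attacking pairs: 5.

5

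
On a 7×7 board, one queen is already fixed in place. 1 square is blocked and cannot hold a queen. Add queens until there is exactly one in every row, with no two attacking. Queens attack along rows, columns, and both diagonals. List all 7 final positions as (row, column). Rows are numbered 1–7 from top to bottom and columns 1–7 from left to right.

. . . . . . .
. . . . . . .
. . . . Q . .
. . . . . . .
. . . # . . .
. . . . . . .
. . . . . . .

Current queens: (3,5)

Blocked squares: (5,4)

Row 1: attacked by (3,5)→{3,5,7}. Safe: 1, 2, 4, 6. Place at column 4.
Row 2: attacked by (1,4)→{3,4,5}; (3,5)→{4,5,6}. Safe: 1, 2, 7. Place at column 1.
Row 4: attacked by (1,4)→{1,4,7}; (2,1)→{1,3}; (3,5)→{4,5,6}. Safe: 2. Place at column 2.
Row 5: attacked by (1,4)→{4}; (2,1)→{1,4}; (3,5)→{3,5,7}; (4,2)→{1,2,3}. Blocked: 4. Safe: 6. Place at column 6.
Row 6: attacked by (1,4)→{4}; (2,1)→{1,5}; (3,5)→{2,5}; (4,2)→{2,4}; (5,6)→{5,6,7}. Safe: 3. Place at column 3.
Row 7: attacked by (1,4)→{4}; (2,1)→{1,6}; (3,5)→{1,5}; (4,2)→{2,5}; (5,6)→{4,6}; (6,3)→{2,3,4}. Safe: 7. Place at column 7.
Columns [4, 1, 5, 2, 6, 3, 7], r−c [-3, 1, -2, 2, -1, 3, 0], r+c [5, 3, 8, 6, 11, 9, 14] are all distinct, so no two queens attack.

(1,4) (2,1) (3,5) (4,2) (5,6) (6,3) (7,7)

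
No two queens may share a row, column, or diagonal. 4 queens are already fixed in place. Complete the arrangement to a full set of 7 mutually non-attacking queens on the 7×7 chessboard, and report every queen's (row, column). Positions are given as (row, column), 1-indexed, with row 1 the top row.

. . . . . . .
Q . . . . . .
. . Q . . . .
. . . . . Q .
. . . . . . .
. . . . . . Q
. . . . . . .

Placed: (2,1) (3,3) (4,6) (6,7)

Row 1: attacked by (2,1)→{1,2}; (3,3)→{1,3,5}; (4,6)→{3,6}; (6,7)→{2,7}. Safe: 4. Place at column 4.
Row 5: attacked by (1,4)→{4}; (2,1)→{1,4}; (3,3)→{1,3,5}; (4,6)→{5,6,7}; (6,7)→{6,7}. Safe: 2. Place at column 2.
Row 7: attacked by (1,4)→{4}; (2,1)→{1,6}; (3,3)→{3,7}; (4,6)→{3,6}; (5,2)→{2,4}; (6,7)→{6,7}. Safe: 5. Place at column 5.
Columns [4, 1, 3, 6, 2, 7, 5], r−c [-3, 1, 0, -2, 3, -1, 2], r+c [5, 3, 6, 10, 7, 13, 12] are all distinct, so no two queens attack.

(1,4) (2,1) (3,3) (4,6) (5,2) (6,7) (7,5)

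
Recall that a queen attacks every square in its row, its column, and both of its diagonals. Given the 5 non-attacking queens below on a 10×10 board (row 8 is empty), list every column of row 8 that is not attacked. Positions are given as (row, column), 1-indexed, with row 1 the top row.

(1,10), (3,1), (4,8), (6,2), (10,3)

(1,10) attacks row 8 at column 10 and diagonals 3.
(3,1) attacks row 8 at column 1 and diagonals 6.
(4,8) attacks row 8 at column 8 and diagonals 4.
(6,2) attacks row 8 at column 2 and diagonals 4.
(10,3) attacks row 8 at column 3 and diagonals 1, 5.
Attacked columns: {1, 2, 3, 4, 5, 6, 8, 10}. Safe: {7, 9}.

columns 7, 9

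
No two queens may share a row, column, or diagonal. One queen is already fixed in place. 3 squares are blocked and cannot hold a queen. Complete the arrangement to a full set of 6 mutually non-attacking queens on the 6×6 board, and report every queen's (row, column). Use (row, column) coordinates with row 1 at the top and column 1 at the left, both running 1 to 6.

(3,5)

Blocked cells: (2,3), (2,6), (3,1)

(1,4) (2,1) (3,5) (4,2) (5,6) (6,3)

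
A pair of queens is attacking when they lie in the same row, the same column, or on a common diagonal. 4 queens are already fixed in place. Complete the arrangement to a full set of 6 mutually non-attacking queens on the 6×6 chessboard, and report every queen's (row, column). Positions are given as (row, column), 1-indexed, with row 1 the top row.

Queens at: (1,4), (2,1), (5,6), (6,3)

(1,4) (2,1) (3,5) (4,2) (5,6) (6,3)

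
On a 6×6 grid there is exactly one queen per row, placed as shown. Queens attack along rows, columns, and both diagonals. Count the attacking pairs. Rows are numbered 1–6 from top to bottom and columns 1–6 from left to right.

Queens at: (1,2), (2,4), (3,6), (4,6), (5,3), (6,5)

Same column: (3,6)–(4,6) (column 6).
Same diagonal: (2,4)–(4,6) (|2−4| = |4−6| = 2).
Total attacking pairs: 2.

2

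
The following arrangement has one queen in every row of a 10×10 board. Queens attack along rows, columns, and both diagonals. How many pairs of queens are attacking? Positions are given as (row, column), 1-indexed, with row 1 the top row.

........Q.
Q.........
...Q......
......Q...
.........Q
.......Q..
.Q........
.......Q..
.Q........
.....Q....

Same column: (6,8)–(8,8) (column 8); (7,2)–(9,2) (column 2).
Same diagonal: (4,7)–(9,2) (|4−9| = |7−2| = 5); (8,8)–(10,6) (|8−10| = |8−6| = 2).
Total attacking pairs: 4.

4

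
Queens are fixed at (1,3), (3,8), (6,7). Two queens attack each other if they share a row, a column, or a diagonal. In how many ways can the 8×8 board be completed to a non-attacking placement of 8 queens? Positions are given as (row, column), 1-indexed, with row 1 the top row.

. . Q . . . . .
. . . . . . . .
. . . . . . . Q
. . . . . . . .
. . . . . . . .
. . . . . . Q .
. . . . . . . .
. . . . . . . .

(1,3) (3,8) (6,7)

3

Branch on row 2: col 1 → 0; col 5 → 1; col 6 → 2.
Sum: 0 + 1 + 2 = 3.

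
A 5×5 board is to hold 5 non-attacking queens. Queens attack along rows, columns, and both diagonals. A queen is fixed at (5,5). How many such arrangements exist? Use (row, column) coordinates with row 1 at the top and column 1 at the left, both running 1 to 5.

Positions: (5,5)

Branch on row 1: col 2 → 1; col 3 → 1; col 4 → 0.
Sum: 1 + 1 + 0 = 2.

2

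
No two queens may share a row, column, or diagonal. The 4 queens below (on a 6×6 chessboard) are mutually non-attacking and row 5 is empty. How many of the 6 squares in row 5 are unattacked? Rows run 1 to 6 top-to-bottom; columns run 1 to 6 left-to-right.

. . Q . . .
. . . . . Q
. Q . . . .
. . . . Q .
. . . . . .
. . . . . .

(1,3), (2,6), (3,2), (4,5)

1

(1,3) attacks row 5 at column 3.
(2,6) attacks row 5 at column 6 and diagonals 3.
(3,2) attacks row 5 at column 2 and diagonals 4.
(4,5) attacks row 5 at column 5 and diagonals 4, 6.
Attacked columns: {2, 3, 4, 5, 6}. Safe: {1}.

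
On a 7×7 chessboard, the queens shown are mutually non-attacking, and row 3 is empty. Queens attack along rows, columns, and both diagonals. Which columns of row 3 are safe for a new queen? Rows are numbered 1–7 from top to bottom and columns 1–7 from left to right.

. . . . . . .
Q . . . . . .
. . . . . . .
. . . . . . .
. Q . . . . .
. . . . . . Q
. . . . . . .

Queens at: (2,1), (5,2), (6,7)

columns 3, 5, 6

(2,1) attacks row 3 at column 1 and diagonals 2.
(5,2) attacks row 3 at column 2 and diagonals 4.
(6,7) attacks row 3 at column 7 and diagonals 4.
Attacked columns: {1, 2, 4, 7}. Safe: {3, 5, 6}.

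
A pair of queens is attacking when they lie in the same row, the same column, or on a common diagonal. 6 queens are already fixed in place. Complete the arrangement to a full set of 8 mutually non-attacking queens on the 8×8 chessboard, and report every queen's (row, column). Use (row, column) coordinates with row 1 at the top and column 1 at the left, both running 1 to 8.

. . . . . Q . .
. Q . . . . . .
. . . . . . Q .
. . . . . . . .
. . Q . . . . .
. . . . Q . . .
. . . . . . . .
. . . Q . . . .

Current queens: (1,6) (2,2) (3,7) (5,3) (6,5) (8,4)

(1,6) (2,2) (3,7) (4,1) (5,3) (6,5) (7,8) (8,4)

Row 4: attacked by (1,6)→{3,6}; (2,2)→{2,4}; (3,7)→{6,7,8}; (5,3)→{2,3,4}; (6,5)→{3,5,7}; (8,4)→{4,8}. Safe: 1. Place at column 1.
Row 7: attacked by (1,6)→{6}; (2,2)→{2,7}; (3,7)→{3,7}; (4,1)→{1,4}; (5,3)→{1,3,5}; (6,5)→{4,5,6}; (8,4)→{3,4,5}. Safe: 8. Place at column 8.
Columns [6, 2, 7, 1, 3, 5, 8, 4], r−c [-5, 0, -4, 3, 2, 1, -1, 4], r+c [7, 4, 10, 5, 8, 11, 15, 12] are all distinct, so no two queens attack.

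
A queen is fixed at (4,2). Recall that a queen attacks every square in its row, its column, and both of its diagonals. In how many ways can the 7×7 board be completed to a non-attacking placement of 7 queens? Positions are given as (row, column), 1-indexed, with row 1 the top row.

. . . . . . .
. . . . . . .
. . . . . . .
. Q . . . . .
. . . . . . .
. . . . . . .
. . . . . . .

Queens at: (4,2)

6

Branch on row 1: col 1 → 1; col 3 → 2; col 4 → 2; col 6 → 0; col 7 → 1.
Sum: 1 + 2 + 2 + 0 + 1 = 6.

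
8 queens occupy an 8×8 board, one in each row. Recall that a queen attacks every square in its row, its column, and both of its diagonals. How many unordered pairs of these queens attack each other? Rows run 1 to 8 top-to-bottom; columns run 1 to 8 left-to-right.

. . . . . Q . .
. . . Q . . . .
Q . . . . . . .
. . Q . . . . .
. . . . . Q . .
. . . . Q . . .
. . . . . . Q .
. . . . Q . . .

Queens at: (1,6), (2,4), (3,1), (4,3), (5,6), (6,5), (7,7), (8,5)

Same column: (1,6)–(5,6) (column 6); (6,5)–(8,5) (column 5).
Same diagonal: (1,6)–(4,3) (|1−4| = |6−3| = 3); (4,3)–(6,5) (|4−6| = |3−5| = 2); (5,6)–(6,5) (|5−6| = |6−5| = 1).
Total attacking pairs: 5.

5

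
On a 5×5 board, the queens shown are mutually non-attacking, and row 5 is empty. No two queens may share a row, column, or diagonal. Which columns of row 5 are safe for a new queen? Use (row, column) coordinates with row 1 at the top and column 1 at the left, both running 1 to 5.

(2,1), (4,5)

(2,1) attacks row 5 at column 1 and diagonals 4.
(4,5) attacks row 5 at column 5 and diagonals 4.
Attacked columns: {1, 4, 5}. Safe: {2, 3}.

columns 2, 3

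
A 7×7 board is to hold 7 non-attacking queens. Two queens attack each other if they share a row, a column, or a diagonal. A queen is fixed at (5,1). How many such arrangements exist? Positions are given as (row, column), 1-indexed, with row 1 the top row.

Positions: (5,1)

Branch on row 1: col 2 → 2; col 3 → 1; col 4 → 0; col 6 → 2; col 7 → 1.
Sum: 2 + 1 + 0 + 2 + 1 = 6.

6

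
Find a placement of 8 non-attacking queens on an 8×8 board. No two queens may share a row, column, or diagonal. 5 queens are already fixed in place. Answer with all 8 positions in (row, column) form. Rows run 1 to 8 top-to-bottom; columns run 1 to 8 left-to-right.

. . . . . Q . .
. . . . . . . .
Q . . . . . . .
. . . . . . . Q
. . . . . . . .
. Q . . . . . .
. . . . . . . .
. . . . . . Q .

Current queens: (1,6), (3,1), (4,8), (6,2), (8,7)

(1,6) (2,3) (3,1) (4,8) (5,5) (6,2) (7,4) (8,7)

Row 2: attacked by (1,6)→{5,6,7}; (3,1)→{1,2}; (4,8)→{6,8}; (6,2)→{2,6}; (8,7)→{1,7}. Safe: 3, 4. Place at column 3.
Row 5: attacked by (1,6)→{2,6}; (2,3)→{3,6}; (3,1)→{1,3}; (4,8)→{7,8}; (6,2)→{1,2,3}; (8,7)→{4,7}. Safe: 5. Place at column 5.
Row 7: attacked by (1,6)→{6}; (2,3)→{3,8}; (3,1)→{1,5}; (4,8)→{5,8}; (5,5)→{3,5,7}; (6,2)→{1,2,3}; (8,7)→{6,7,8}. Safe: 4. Place at column 4.
Columns [6, 3, 1, 8, 5, 2, 4, 7], r−c [-5, -1, 2, -4, 0, 4, 3, 1], r+c [7, 5, 4, 12, 10, 8, 11, 15] are all distinct, so no two queens attack.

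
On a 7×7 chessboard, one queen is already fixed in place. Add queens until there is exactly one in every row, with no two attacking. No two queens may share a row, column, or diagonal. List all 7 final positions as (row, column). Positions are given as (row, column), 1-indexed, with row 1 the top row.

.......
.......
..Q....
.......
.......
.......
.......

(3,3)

Row 1: attacked by (3,3)→{1,3,5}. Safe: 2, 4, 6, 7. Place at column 4.
Row 2: attacked by (1,4)→{3,4,5}; (3,3)→{2,3,4}. Safe: 1, 6, 7. Place at column 1.
Row 4: attacked by (1,4)→{1,4,7}; (2,1)→{1,3}; (3,3)→{2,3,4}. Safe: 5, 6. Place at column 6.
Row 5: attacked by (1,4)→{4}; (2,1)→{1,4}; (3,3)→{1,3,5}; (4,6)→{5,6,7}. Safe: 2. Place at column 2.
Row 6: attacked by (1,4)→{4}; (2,1)→{1,5}; (3,3)→{3,6}; (4,6)→{4,6}; (5,2)→{1,2,3}. Safe: 7. Place at column 7.
Row 7: attacked by (1,4)→{4}; (2,1)→{1,6}; (3,3)→{3,7}; (4,6)→{3,6}; (5,2)→{2,4}; (6,7)→{6,7}. Safe: 5. Place at column 5.
Columns [4, 1, 3, 6, 2, 7, 5], r−c [-3, 1, 0, -2, 3, -1, 2], r+c [5, 3, 6, 10, 7, 13, 12] are all distinct, so no two queens attack.

(1,4) (2,1) (3,3) (4,6) (5,2) (6,7) (7,5)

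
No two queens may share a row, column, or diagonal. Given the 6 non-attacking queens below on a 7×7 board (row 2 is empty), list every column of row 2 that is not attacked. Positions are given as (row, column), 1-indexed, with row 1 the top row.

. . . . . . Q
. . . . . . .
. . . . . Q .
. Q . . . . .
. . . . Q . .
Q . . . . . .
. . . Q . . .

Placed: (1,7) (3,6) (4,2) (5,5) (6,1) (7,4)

columns 3

(1,7) attacks row 2 at column 7 and diagonals 6.
(3,6) attacks row 2 at column 6 and diagonals 5, 7.
(4,2) attacks row 2 at column 2 and diagonals 4.
(5,5) attacks row 2 at column 5 and diagonals 2.
(6,1) attacks row 2 at column 1 and diagonals 5.
(7,4) attacks row 2 at column 4.
Attacked columns: {1, 2, 4, 5, 6, 7}. Safe: {3}.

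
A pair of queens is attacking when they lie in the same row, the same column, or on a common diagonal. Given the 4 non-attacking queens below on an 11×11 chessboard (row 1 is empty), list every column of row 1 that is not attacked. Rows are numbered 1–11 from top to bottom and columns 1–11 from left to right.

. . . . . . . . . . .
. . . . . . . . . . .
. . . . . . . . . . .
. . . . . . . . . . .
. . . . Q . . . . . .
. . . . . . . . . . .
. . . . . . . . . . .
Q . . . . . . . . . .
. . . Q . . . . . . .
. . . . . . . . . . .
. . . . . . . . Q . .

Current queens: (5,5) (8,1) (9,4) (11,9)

(5,5) attacks row 1 at column 5 and diagonals 1, 9.
(8,1) attacks row 1 at column 1 and diagonals 8.
(9,4) attacks row 1 at column 4.
(11,9) attacks row 1 at column 9.
Attacked columns: {1, 4, 5, 8, 9}. Safe: {2, 3, 6, 7, 10, 11}.

columns 2, 3, 6, 7, 10, 11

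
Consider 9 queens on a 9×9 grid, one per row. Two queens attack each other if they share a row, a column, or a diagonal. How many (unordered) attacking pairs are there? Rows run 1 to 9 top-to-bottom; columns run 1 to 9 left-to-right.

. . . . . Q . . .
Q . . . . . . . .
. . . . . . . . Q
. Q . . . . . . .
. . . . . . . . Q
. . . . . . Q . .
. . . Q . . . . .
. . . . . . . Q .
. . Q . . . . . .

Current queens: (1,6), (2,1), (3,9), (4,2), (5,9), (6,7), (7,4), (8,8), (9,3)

2

Same column: (3,9)–(5,9) (column 9).
Same diagonal: (3,9)–(9,3) (|3−9| = |9−3| = 6).
Total attacking pairs: 2.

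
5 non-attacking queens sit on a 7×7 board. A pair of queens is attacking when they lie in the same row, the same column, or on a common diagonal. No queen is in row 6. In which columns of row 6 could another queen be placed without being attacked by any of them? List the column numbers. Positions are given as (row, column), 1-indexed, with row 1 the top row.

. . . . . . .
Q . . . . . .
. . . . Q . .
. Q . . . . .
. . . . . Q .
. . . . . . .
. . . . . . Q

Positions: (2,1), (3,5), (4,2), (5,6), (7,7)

(2,1) attacks row 6 at column 1 and diagonals 5.
(3,5) attacks row 6 at column 5 and diagonals 2.
(4,2) attacks row 6 at column 2 and diagonals 4.
(5,6) attacks row 6 at column 6 and diagonals 5, 7.
(7,7) attacks row 6 at column 7 and diagonals 6.
Attacked columns: {1, 2, 4, 5, 6, 7}. Safe: {3}.

columns 3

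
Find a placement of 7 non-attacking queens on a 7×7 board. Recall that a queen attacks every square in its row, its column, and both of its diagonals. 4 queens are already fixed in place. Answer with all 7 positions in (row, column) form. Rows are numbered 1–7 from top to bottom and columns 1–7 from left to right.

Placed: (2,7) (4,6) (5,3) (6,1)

Row 1: attacked by (2,7)→{6,7}; (4,6)→{3,6}; (5,3)→{3,7}; (6,1)→{1,6}. Safe: 2, 4, 5. Place at column 5.
Row 3: attacked by (1,5)→{3,5,7}; (2,7)→{6,7}; (4,6)→{5,6,7}; (5,3)→{1,3,5}; (6,1)→{1,4}. Safe: 2. Place at column 2.
Row 7: attacked by (1,5)→{5}; (2,7)→{2,7}; (3,2)→{2,6}; (4,6)→{3,6}; (5,3)→{1,3,5}; (6,1)→{1,2}. Safe: 4. Place at column 4.
Columns [5, 7, 2, 6, 3, 1, 4], r−c [-4, -5, 1, -2, 2, 5, 3], r+c [6, 9, 5, 10, 8, 7, 11] are all distinct, so no two queens attack.

(1,5) (2,7) (3,2) (4,6) (5,3) (6,1) (7,4)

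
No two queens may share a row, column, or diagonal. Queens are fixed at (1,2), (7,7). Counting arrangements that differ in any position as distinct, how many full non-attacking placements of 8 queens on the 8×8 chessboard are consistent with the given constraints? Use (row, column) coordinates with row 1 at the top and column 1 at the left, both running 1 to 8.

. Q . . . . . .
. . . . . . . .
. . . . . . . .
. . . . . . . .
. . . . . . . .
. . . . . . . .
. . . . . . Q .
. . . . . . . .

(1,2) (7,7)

Branch on row 2: col 4 → 1; col 5 → 0; col 6 → 1; col 8 → 1.
Sum: 1 + 0 + 1 + 1 = 3.

3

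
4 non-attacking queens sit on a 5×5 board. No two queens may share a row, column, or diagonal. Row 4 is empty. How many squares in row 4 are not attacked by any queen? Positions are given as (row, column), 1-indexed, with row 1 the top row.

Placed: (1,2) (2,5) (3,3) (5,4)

(1,2) attacks row 4 at column 2 and diagonals 5.
(2,5) attacks row 4 at column 5 and diagonals 3.
(3,3) attacks row 4 at column 3 and diagonals 2, 4.
(5,4) attacks row 4 at column 4 and diagonals 3, 5.
Attacked columns: {2, 3, 4, 5}. Safe: {1}.

1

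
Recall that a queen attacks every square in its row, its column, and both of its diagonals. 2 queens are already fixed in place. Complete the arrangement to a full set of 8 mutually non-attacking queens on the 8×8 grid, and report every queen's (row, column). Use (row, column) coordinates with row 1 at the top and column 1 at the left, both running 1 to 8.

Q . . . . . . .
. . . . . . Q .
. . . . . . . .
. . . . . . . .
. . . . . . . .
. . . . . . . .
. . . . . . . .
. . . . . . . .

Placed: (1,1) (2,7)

(1,1) (2,7) (3,4) (4,6) (5,8) (6,2) (7,5) (8,3)

Row 3: attacked by (1,1)→{1,3}; (2,7)→{6,7,8}. Safe: 2, 4, 5. Place at column 4.
Row 4: attacked by (1,1)→{1,4}; (2,7)→{5,7}; (3,4)→{3,4,5}. Safe: 2, 6, 8. Place at column 6.
Row 5: attacked by (1,1)→{1,5}; (2,7)→{4,7}; (3,4)→{2,4,6}; (4,6)→{5,6,7}. Safe: 3, 8. Place at column 8.
Row 6: attacked by (1,1)→{1,6}; (2,7)→{3,7}; (3,4)→{1,4,7}; (4,6)→{4,6,8}; (5,8)→{7,8}. Safe: 2, 5. Place at column 2.
Row 7: attacked by (1,1)→{1,7}; (2,7)→{2,7}; (3,4)→{4,8}; (4,6)→{3,6}; (5,8)→{6,8}; (6,2)→{1,2,3}. Safe: 5. Place at column 5.
Row 8: attacked by (1,1)→{1,8}; (2,7)→{1,7}; (3,4)→{4}; (4,6)→{2,6}; (5,8)→{5,8}; (6,2)→{2,4}; (7,5)→{4,5,6}. Safe: 3. Place at column 3.
Columns [1, 7, 4, 6, 8, 2, 5, 3], r−c [0, -5, -1, -2, -3, 4, 2, 5], r+c [2, 9, 7, 10, 13, 8, 12, 11] are all distinct, so no two queens attack.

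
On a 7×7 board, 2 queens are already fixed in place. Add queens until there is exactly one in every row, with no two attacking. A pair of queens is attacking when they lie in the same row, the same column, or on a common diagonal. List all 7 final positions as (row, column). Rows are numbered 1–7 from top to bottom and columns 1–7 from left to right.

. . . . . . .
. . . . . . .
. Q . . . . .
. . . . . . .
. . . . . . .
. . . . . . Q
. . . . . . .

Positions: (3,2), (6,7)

(1,1) (2,5) (3,2) (4,6) (5,3) (6,7) (7,4)

Row 1: attacked by (3,2)→{2,4}; (6,7)→{2,7}. Safe: 1, 3, 5, 6. Place at column 1.
Row 2: attacked by (1,1)→{1,2}; (3,2)→{1,2,3}; (6,7)→{3,7}. Safe: 4, 5, 6. Place at column 5.
Row 4: attacked by (1,1)→{1,4}; (2,5)→{3,5,7}; (3,2)→{1,2,3}; (6,7)→{5,7}. Safe: 6. Place at column 6.
Row 5: attacked by (1,1)→{1,5}; (2,5)→{2,5}; (3,2)→{2,4}; (4,6)→{5,6,7}; (6,7)→{6,7}. Safe: 3. Place at column 3.
Row 7: attacked by (1,1)→{1,7}; (2,5)→{5}; (3,2)→{2,6}; (4,6)→{3,6}; (5,3)→{1,3,5}; (6,7)→{6,7}. Safe: 4. Place at column 4.
Columns [1, 5, 2, 6, 3, 7, 4], r−c [0, -3, 1, -2, 2, -1, 3], r+c [2, 7, 5, 10, 8, 13, 11] are all distinct, so no two queens attack.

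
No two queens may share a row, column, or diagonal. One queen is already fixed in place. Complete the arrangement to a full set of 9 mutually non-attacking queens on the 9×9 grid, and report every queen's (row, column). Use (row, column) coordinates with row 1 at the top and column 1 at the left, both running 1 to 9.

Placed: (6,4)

Row 1: attacked by (6,4)→{4,9}. Safe: 1, 2, 3, 5, 6, 7, 8. Place at column 7.
Row 2: attacked by (1,7)→{6,7,8}; (6,4)→{4,8}. Safe: 1, 2, 3, 5, 9. Place at column 5.
Row 3: attacked by (1,7)→{5,7,9}; (2,5)→{4,5,6}; (6,4)→{1,4,7}. Safe: 2, 3, 8. Place at column 2.
Row 4: attacked by (1,7)→{4,7}; (2,5)→{3,5,7}; (3,2)→{1,2,3}; (6,4)→{2,4,6}. Safe: 8, 9. Place at column 8.
Row 5: attacked by (1,7)→{3,7}; (2,5)→{2,5,8}; (3,2)→{2,4}; (4,8)→{7,8,9}; (6,4)→{3,4,5}. Safe: 1, 6. Place at column 1.
Row 7: attacked by (1,7)→{1,7}; (2,5)→{5}; (3,2)→{2,6}; (4,8)→{5,8}; (5,1)→{1,3}; (6,4)→{3,4,5}. Safe: 9. Place at column 9.
Row 8: attacked by (1,7)→{7}; (2,5)→{5}; (3,2)→{2,7}; (4,8)→{4,8}; (5,1)→{1,4}; (6,4)→{2,4,6}; (7,9)→{8,9}. Safe: 3. Place at column 3.
Row 9: attacked by (1,7)→{7}; (2,5)→{5}; (3,2)→{2,8}; (4,8)→{3,8}; (5,1)→{1,5}; (6,4)→{1,4,7}; (7,9)→{7,9}; (8,3)→{2,3,4}. Safe: 6. Place at column 6.
Columns [7, 5, 2, 8, 1, 4, 9, 3, 6], r−c [-6, -3, 1, -4, 4, 2, -2, 5, 3], r+c [8, 7, 5, 12, 6, 10, 16, 11, 15] are all distinct, so no two queens attack.

(1,7) (2,5) (3,2) (4,8) (5,1) (6,4) (7,9) (8,3) (9,6)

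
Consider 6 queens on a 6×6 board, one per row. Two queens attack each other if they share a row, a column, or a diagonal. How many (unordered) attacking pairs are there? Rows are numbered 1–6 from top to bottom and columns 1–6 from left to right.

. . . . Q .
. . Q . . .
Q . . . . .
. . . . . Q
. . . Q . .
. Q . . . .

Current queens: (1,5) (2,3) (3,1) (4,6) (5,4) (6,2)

All columns are distinct and no two queens satisfy |Δrow| = |Δcol|, so no pair attacks.

0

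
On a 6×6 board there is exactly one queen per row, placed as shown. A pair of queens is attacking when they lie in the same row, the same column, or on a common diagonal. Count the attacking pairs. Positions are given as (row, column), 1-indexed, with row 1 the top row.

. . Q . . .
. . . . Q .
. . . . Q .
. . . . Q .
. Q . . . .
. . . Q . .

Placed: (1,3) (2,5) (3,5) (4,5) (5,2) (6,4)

Same column: (2,5)–(3,5) (column 5); (2,5)–(4,5) (column 5); (3,5)–(4,5) (column 5).
Same diagonal: (1,3)–(3,5) (|1−3| = |3−5| = 2); (2,5)–(5,2) (|2−5| = |5−2| = 3).
Total attacking pairs: 5.

5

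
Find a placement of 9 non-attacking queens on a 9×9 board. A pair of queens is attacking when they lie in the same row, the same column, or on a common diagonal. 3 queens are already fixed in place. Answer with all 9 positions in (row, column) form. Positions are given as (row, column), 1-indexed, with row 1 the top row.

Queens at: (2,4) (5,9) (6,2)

(1,6) (2,4) (3,1) (4,7) (5,9) (6,2) (7,8) (8,5) (9,3)

Row 1: attacked by (2,4)→{3,4,5}; (5,9)→{5,9}; (6,2)→{2,7}. Safe: 1, 6, 8. Place at column 6.
Row 3: attacked by (1,6)→{4,6,8}; (2,4)→{3,4,5}; (5,9)→{7,9}; (6,2)→{2,5}. Safe: 1. Place at column 1.
Row 4: attacked by (1,6)→{3,6,9}; (2,4)→{2,4,6}; (3,1)→{1,2}; (5,9)→{8,9}; (6,2)→{2,4}. Safe: 5, 7. Place at column 7.
Row 7: attacked by (1,6)→{6}; (2,4)→{4,9}; (3,1)→{1,5}; (4,7)→{4,7}; (5,9)→{7,9}; (6,2)→{1,2,3}. Safe: 8. Place at column 8.
Row 8: attacked by (1,6)→{6}; (2,4)→{4}; (3,1)→{1,6}; (4,7)→{3,7}; (5,9)→{6,9}; (6,2)→{2,4}; (7,8)→{7,8,9}. Safe: 5. Place at column 5.
Row 9: attacked by (1,6)→{6}; (2,4)→{4}; (3,1)→{1,7}; (4,7)→{2,7}; (5,9)→{5,9}; (6,2)→{2,5}; (7,8)→{6,8}; (8,5)→{4,5,6}. Safe: 3. Place at column 3.
Columns [6, 4, 1, 7, 9, 2, 8, 5, 3], r−c [-5, -2, 2, -3, -4, 4, -1, 3, 6], r+c [7, 6, 4, 11, 14, 8, 15, 13, 12] are all distinct, so no two queens attack.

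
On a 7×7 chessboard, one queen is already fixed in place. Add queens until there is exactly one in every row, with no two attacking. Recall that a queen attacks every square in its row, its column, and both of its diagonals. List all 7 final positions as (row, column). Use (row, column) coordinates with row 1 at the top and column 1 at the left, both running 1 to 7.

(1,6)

Row 2: attacked by (1,6)→{5,6,7}. Safe: 1, 2, 3, 4. Place at column 1.
Row 3: attacked by (1,6)→{4,6}; (2,1)→{1,2}. Safe: 3, 5, 7. Place at column 3.
Row 4: attacked by (1,6)→{3,6}; (2,1)→{1,3}; (3,3)→{2,3,4}. Safe: 5, 7. Place at column 5.
Row 5: attacked by (1,6)→{2,6}; (2,1)→{1,4}; (3,3)→{1,3,5}; (4,5)→{4,5,6}. Safe: 7. Place at column 7.
Row 6: attacked by (1,6)→{1,6}; (2,1)→{1,5}; (3,3)→{3,6}; (4,5)→{3,5,7}; (5,7)→{6,7}. Safe: 2, 4. Place at column 2.
Row 7: attacked by (1,6)→{6}; (2,1)→{1,6}; (3,3)→{3,7}; (4,5)→{2,5}; (5,7)→{5,7}; (6,2)→{1,2,3}. Safe: 4. Place at column 4.
Columns [6, 1, 3, 5, 7, 2, 4], r−c [-5, 1, 0, -1, -2, 4, 3], r+c [7, 3, 6, 9, 12, 8, 11] are all distinct, so no two queens attack.

(1,6) (2,1) (3,3) (4,5) (5,7) (6,2) (7,4)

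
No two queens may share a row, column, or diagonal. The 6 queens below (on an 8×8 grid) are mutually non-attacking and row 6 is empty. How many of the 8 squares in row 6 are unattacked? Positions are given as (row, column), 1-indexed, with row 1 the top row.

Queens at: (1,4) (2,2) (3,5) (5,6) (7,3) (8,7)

(1,4) attacks row 6 at column 4.
(2,2) attacks row 6 at column 2 and diagonals 6.
(3,5) attacks row 6 at column 5 and diagonals 2, 8.
(5,6) attacks row 6 at column 6 and diagonals 5, 7.
(7,3) attacks row 6 at column 3 and diagonals 2, 4.
(8,7) attacks row 6 at column 7 and diagonals 5.
Attacked columns: {2, 3, 4, 5, 6, 7, 8}. Safe: {1}.

1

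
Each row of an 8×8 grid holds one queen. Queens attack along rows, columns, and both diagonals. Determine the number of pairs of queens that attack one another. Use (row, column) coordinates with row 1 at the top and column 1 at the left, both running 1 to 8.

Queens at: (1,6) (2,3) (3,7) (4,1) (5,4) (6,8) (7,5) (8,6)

4

Same column: (1,6)–(8,6) (column 6).
Same diagonal: (2,3)–(4,1) (|2−4| = |3−1| = 2); (6,8)–(8,6) (|6−8| = |8−6| = 2); (7,5)–(8,6) (|7−8| = |5−6| = 1).
Total attacking pairs: 4.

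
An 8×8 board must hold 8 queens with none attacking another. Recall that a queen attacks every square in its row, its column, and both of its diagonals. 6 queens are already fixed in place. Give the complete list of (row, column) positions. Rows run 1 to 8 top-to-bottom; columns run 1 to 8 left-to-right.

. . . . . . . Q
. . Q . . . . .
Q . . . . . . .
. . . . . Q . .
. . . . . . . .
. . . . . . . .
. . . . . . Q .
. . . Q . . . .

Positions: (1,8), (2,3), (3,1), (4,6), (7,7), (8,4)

(1,8) (2,3) (3,1) (4,6) (5,2) (6,5) (7,7) (8,4)

Row 5: attacked by (1,8)→{4,8}; (2,3)→{3,6}; (3,1)→{1,3}; (4,6)→{5,6,7}; (7,7)→{5,7}; (8,4)→{1,4,7}. Safe: 2. Place at column 2.
Row 6: attacked by (1,8)→{3,8}; (2,3)→{3,7}; (3,1)→{1,4}; (4,6)→{4,6,8}; (5,2)→{1,2,3}; (7,7)→{6,7,8}; (8,4)→{2,4,6}. Safe: 5. Place at column 5.
Columns [8, 3, 1, 6, 2, 5, 7, 4], r−c [-7, -1, 2, -2, 3, 1, 0, 4], r+c [9, 5, 4, 10, 7, 11, 14, 12] are all distinct, so no two queens attack.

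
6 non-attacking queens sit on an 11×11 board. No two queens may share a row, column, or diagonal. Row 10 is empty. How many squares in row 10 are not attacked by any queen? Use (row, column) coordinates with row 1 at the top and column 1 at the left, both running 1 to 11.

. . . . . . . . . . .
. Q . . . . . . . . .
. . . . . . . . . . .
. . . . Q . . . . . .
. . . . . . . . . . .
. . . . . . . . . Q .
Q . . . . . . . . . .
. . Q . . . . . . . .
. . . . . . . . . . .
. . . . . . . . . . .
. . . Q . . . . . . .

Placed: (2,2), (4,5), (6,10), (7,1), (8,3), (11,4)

(2,2) attacks row 10 at column 2 and diagonals 10.
(4,5) attacks row 10 at column 5 and diagonals 11.
(6,10) attacks row 10 at column 10 and diagonals 6.
(7,1) attacks row 10 at column 1 and diagonals 4.
(8,3) attacks row 10 at column 3 and diagonals 1, 5.
(11,4) attacks row 10 at column 4 and diagonals 3, 5.
Attacked columns: {1, 2, 3, 4, 5, 6, 10, 11}. Safe: {7, 8, 9}.

3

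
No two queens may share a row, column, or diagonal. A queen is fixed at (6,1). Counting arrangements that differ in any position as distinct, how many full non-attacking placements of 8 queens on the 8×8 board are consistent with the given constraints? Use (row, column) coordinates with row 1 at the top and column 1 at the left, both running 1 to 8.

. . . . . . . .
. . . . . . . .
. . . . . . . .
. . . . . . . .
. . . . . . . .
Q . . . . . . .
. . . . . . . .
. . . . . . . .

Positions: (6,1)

Branch on row 1: col 2 → 1; col 3 → 4; col 4 → 4; col 5 → 4; col 7 → 3; col 8 → 0.
Sum: 1 + 4 + 4 + 4 + 3 + 0 = 16.

16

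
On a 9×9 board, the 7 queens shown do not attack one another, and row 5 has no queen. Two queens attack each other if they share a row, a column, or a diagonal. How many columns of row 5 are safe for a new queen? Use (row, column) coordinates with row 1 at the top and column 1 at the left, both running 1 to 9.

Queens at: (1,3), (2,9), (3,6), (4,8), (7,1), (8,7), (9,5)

(1,3) attacks row 5 at column 3 and diagonals 7.
(2,9) attacks row 5 at column 9 and diagonals 6.
(3,6) attacks row 5 at column 6 and diagonals 4, 8.
(4,8) attacks row 5 at column 8 and diagonals 7, 9.
(7,1) attacks row 5 at column 1 and diagonals 3.
(8,7) attacks row 5 at column 7 and diagonals 4.
(9,5) attacks row 5 at column 5 and diagonals 1, 9.
Attacked columns: {1, 3, 4, 5, 6, 7, 8, 9}. Safe: {2}.

1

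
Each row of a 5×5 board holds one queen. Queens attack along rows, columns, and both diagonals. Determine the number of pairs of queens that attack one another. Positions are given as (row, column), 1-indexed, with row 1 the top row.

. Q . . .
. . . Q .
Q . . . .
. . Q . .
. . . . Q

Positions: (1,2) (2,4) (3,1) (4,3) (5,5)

0

All columns are distinct and no two queens satisfy |Δrow| = |Δcol|, so no pair attacks.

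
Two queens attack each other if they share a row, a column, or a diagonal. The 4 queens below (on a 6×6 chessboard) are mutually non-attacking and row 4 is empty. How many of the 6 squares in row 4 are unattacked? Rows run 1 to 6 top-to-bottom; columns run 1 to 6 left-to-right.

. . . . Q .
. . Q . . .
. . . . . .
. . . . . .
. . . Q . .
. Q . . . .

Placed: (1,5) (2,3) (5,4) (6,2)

1

(1,5) attacks row 4 at column 5 and diagonals 2.
(2,3) attacks row 4 at column 3 and diagonals 1, 5.
(5,4) attacks row 4 at column 4 and diagonals 3, 5.
(6,2) attacks row 4 at column 2 and diagonals 4.
Attacked columns: {1, 2, 3, 4, 5}. Safe: {6}.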